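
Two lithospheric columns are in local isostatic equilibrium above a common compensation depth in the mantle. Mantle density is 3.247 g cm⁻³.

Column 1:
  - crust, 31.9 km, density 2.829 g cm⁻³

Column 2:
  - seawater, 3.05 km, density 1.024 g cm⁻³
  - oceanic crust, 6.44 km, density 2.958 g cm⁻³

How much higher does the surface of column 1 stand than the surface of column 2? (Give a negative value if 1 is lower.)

For any compensation level in the mantle, the mantle terms cancel and isostasy reduces to e = (Σt_1 − Σt_2) − (Σ(ρt)_1 − Σ(ρt)_2) / ρ_m.
Σt_1 = 31.9 km; Σt_2 = 9.49 km; Σ(ρt)_1 = 90.2451; Σ(ρt)_2 = 22.17272 (in km·g cm⁻³).
e = (31.9 − 9.49) − (90.2451 − 22.17272) / 3.247 = 1.45 km.

1.45 km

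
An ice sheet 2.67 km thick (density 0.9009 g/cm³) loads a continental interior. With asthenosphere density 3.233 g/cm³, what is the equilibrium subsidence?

0.744 km

Balancing pressure at the compensation depth: the ice load ρ_ice t is balanced by mantle displaced below, ρ_m s.
s = t ρ_ice / ρ_m = 2.67 km × 0.9009/3.233 = 0.744 km.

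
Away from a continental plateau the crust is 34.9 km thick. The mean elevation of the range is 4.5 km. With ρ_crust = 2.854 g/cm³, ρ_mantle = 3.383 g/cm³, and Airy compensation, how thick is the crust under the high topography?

Root depth r = h ρ_c / (ρ_m − ρ_c) = 4.5 km × 2.854 / 0.529 = 24.28 km.
Total thickness = T + h + r = 34.9 km + 4.5 km + 24.28 km = 63.7 km.

63.7 km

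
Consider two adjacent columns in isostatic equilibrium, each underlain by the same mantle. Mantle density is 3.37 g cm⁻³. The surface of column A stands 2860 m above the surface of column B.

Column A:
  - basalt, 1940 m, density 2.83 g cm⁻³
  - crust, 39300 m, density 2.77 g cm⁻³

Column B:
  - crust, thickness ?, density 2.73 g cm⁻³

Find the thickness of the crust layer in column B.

Take the compensation level at the base of the deeper column (depth z_c below the surface of column A) and equate Σ ρ_i t_i down to z_c; mantle fills any gap and the z_c terms cancel.
Column A: 1940×2.83 + 39300×2.77 + (z_c − 41240)×3.37
Column B: 2860×0 + x×2.73 + (z_c − 2860 − 0 − x)×3.37
The z_c×3.37 term appears on both sides and cancels. Collect the known terms of each column as K = Σ(ρt)_known − 3.37 × (depth of known layers): K_A = 114351.2 − 3.37×41240 = −24627.6; K_B = 0 − 3.37×(2860 + 0) = −9638.2.
Balance: K_A = K_B − x×(3.37 − 2.73), so x = (K_B − K_A)/(3.37 − 2.73) = 14989.4/0.64 = 23400 m.

23400 m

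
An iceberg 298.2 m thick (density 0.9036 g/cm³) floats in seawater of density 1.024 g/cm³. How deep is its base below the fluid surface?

Draft d = t ρ_obj/ρ_fluid = 298.2 m × 0.9036/1.024 = 263 m.

263 m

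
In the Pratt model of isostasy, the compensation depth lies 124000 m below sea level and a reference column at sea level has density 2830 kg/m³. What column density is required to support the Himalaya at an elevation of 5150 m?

2720 kg/m³

Pratt balance: ρ_ref D = ρ (D + h).
ρ = ρ_ref D/(D + h) = 2830 × 124000 m/(124000 m + 5150 m) = 2720 kg/m³.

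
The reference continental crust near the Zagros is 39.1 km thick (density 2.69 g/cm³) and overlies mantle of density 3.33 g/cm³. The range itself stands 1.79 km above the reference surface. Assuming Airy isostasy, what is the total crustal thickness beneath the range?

Root depth r = h ρ_c / (ρ_m − ρ_c) = 1.79 km × 2.69 / 0.64 = 7.524 km.
Total thickness = T + h + r = 39.1 km + 1.79 km + 7.524 km = 48.4 km.

48.4 km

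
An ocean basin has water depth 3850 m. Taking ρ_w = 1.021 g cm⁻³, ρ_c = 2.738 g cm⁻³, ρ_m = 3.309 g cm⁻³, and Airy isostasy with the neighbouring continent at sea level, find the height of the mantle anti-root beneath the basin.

11600 m

In Airy isostatic equilibrium: replacing crust with seawater at the top is compensated by replacing crust with mantle at the base: d (ρ_c − ρ_w) = a (ρ_m − ρ_c).
a = d (ρ_c − ρ_w)/(ρ_m − ρ_c) = 3850 m × 1.717/0.571 = 11600 m.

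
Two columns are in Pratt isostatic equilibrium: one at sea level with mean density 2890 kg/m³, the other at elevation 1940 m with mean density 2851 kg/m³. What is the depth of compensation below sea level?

142000 m

ρ_ref D = ρ (D + h) → D (ρ_ref − ρ) = ρ h.
D = ρ h/(ρ_ref − ρ) = 2851 × 1940 m/(2890 − 2851) = 142000 m.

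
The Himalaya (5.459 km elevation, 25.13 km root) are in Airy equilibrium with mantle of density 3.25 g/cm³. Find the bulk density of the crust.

ρ_c h = (ρ_m − ρ_c) r → ρ_c (h + r) = ρ_m r → ρ_c = ρ_m r / (h + r).
ρ_c = 3.25 × 25.13 km / (5.459 km + 25.13 km) = 2.67 g/cm³.

2.67 g/cm³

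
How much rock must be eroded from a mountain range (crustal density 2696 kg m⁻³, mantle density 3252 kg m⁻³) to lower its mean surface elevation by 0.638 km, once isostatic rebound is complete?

Net drop Δ = e − u = e − e ρ_c/ρ_m = e (ρ_m − ρ_c)/ρ_m.
e = Δ ρ_m/(ρ_m − ρ_c) = 0.638 km × 3252/556 = 3.73 km.

3.73 km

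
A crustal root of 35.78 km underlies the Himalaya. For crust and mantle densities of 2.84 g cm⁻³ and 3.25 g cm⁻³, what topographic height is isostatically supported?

5.17 km

Equating mass per unit area of the two columns: ρ_c h = (ρ_m − ρ_c) r.
h = r (ρ_m − ρ_c) / ρ_c = 35.78 km × (3.25 − 2.84) / 2.84 = 5.17 km.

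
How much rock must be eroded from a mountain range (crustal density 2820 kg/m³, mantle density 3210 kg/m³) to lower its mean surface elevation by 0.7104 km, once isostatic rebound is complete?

5.85 km

Net drop Δ = e − u = e − e ρ_c/ρ_m = e (ρ_m − ρ_c)/ρ_m.
e = Δ ρ_m/(ρ_m − ρ_c) = 0.7104 km × 3210/390 = 5.85 km.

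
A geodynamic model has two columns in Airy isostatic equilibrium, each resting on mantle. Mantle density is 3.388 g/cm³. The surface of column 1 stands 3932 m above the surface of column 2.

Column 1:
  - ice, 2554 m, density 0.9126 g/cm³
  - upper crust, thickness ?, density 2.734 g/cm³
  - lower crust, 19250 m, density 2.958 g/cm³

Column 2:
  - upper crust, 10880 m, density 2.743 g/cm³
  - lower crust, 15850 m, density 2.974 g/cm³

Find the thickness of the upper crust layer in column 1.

18800 m

Take the compensation level at the base of the deeper column (depth z_c below the surface of column 1) and equate Σ ρ_i t_i down to z_c; mantle fills any gap and the z_c terms cancel.
Column 1: 2554×0.9126 + x×2.734 + 19250×2.958 + (z_c − 21804 − x)×3.388
Column 2: 3932×0 + 10880×2.743 + 15850×2.974 + (z_c − 3932 − 26730)×3.388
The z_c×3.388 term appears on both sides and cancels. Collect the known terms of each column as K = Σ(ρt)_known − 3.388 × (depth of known layers): K_1 = 59272.2804 − 3.388×21804 = −14599.6716; K_2 = 76981.74 − 3.388×(3932 + 26730) = −26901.116.
Balance: K_1 − x×(3.388 − 2.734) = K_2, so x = (K_1 − K_2)/(3.388 − 2.734) = 12301.4/0.654 = 18800 m.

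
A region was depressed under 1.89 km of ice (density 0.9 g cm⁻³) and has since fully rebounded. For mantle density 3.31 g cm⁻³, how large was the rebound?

0.514 km

Removing the load lets mantle flow back in; uplift u satisfies ρ_ice t = ρ_m u.
u = t ρ_ice/ρ_m = 1.89 km × 0.9/3.31 = 0.514 km.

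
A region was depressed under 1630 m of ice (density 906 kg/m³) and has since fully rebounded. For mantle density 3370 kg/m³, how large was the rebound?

Removing the load lets mantle flow back in; uplift u satisfies ρ_ice t = ρ_m u.
u = t ρ_ice/ρ_m = 1630 m × 906/3370 = 438 m.

438 m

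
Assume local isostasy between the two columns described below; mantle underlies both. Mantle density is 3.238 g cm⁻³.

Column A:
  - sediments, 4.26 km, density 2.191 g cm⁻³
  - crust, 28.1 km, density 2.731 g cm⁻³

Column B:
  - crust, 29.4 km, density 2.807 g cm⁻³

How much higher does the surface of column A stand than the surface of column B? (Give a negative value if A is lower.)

1.86 km

For any compensation level in the mantle, the mantle terms cancel and isostasy reduces to e = (Σt_A − Σt_B) − (Σ(ρt)_A − Σ(ρt)_B) / ρ_m.
Σt_A = 32.36 km; Σt_B = 29.4 km; Σ(ρt)_A = 86.07476; Σ(ρt)_B = 82.5258 (in km·g cm⁻³).
e = (32.36 − 29.4) − (86.07476 − 82.5258) / 3.238 = 1.86 km.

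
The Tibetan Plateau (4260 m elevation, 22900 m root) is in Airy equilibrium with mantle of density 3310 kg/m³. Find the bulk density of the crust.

2790 kg/m³

ρ_c h = (ρ_m − ρ_c) r → ρ_c (h + r) = ρ_m r → ρ_c = ρ_m r / (h + r).
ρ_c = 3310 × 22900 m / (4260 m + 22900 m) = 2790 kg/m³.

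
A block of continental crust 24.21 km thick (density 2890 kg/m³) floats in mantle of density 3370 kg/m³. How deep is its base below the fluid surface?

20.8 km

Draft d = t ρ_obj/ρ_fluid = 24.21 km × 2890/3370 = 20.8 km.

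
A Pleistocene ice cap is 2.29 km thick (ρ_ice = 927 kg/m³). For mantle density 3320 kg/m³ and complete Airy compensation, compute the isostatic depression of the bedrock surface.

Balancing pressure at the compensation depth: the ice load ρ_ice t is balanced by mantle displaced below, ρ_m s.
s = t ρ_ice / ρ_m = 2.29 km × 927/3320 = 0.639 km.

0.639 km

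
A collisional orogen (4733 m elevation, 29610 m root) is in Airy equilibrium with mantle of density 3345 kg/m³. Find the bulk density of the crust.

2880 kg/m³

ρ_c h = (ρ_m − ρ_c) r → ρ_c (h + r) = ρ_m r → ρ_c = ρ_m r / (h + r).
ρ_c = 3345 × 29610 m / (4733 m + 29610 m) = 2880 kg/m³.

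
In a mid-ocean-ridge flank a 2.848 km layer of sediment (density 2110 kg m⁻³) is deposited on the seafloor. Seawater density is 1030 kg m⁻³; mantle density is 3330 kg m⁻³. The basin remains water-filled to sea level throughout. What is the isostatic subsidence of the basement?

1.34 km

Submarine loading: the sediment displaces seawater, and the subsidence is in turn flooded, so s (ρ_m − ρ_w) = t (ρ_sed − ρ_w).
s = 2.848 km × (2110 − 1030) / (3330 − 1030) = 1.34 km.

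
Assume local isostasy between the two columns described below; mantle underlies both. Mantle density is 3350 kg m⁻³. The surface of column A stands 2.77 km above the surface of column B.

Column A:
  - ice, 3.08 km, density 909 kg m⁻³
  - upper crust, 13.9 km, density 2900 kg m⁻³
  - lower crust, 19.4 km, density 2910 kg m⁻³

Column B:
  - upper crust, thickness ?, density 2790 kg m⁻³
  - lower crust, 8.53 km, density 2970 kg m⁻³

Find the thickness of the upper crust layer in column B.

17.5 km

Take the compensation level at the base of the deeper column (depth z_c below the surface of column A) and equate Σ ρ_i t_i down to z_c; mantle fills any gap and the z_c terms cancel.
Column A: 3.08×909 + 13.9×2900 + 19.4×2910 + (z_c − 36.38)×3350
Column B: 2.77×0 + x×2790 + 8.53×2970 + (z_c − 2.77 − 8.53 − x)×3350
The z_c×3350 term appears on both sides and cancels. Collect the known terms of each column as K = Σ(ρt)_known − 3350 × (depth of known layers): K_A = 99563.72 − 3350×36.38 = −22309.28; K_B = 25334.1 − 3350×(2.77 + 8.53) = −12520.9.
Balance: K_A = K_B − x×(3350 − 2790), so x = (K_B − K_A)/(3350 − 2790) = 9788.38/560 = 17.5 km.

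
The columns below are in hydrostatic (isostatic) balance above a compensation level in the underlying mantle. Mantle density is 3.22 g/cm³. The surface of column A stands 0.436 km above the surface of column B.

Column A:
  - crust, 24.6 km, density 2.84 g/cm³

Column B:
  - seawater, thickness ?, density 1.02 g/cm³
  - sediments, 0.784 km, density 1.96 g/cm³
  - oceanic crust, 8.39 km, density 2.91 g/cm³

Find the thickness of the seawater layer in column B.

Take the compensation level at the base of the deeper column (depth z_c below the surface of column A) and equate Σ ρ_i t_i down to z_c; mantle fills any gap and the z_c terms cancel.
Column A: 24.6×2.84 + (z_c − 24.6)×3.22
Column B: 0.436×0 + x×1.02 + 0.784×1.96 + 8.39×2.91 + (z_c − 0.436 − 9.174 − x)×3.22
The z_c×3.22 term appears on both sides and cancels. Collect the known terms of each column as K = Σ(ρt)_known − 3.22 × (depth of known layers): K_A = 69.864 − 3.22×24.6 = −9.348; K_B = 25.95154 − 3.22×(0.436 + 9.174) = −4.99266.
Balance: K_A = K_B − x×(3.22 − 1.02), so x = (K_B − K_A)/(3.22 − 1.02) = 4.35534/2.2 = 1.98 km.

1.98 km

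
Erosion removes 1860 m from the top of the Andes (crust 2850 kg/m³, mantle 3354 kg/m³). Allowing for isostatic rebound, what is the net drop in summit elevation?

279 m

Rebound u = e ρ_c/ρ_m = 1860 m × 2850/3354 = 1581 m.
Net surface drop = e − u = 1860 m − 1581 m = e (ρ_m − ρ_c)/ρ_m = 279 m.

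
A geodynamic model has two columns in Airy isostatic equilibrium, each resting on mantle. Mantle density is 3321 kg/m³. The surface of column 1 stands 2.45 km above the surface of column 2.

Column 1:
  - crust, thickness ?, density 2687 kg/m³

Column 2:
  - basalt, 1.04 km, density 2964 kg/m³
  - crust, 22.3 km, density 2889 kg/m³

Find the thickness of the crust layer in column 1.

Take the compensation level at the base of the deeper column (depth z_c below the surface of column 1) and equate Σ ρ_i t_i down to z_c; mantle fills any gap and the z_c terms cancel.
Column 1: x×2687 + (z_c − 0 − x)×3321
Column 2: 2.45×0 + 1.04×2964 + 22.3×2889 + (z_c − 2.45 − 23.34)×3321
The z_c×3321 term appears on both sides and cancels. Collect the known terms of each column as K = Σ(ρt)_known − 3321 × (depth of known layers): K_1 = 0 − 3321×0 = 0; K_2 = 67507.26 − 3321×(2.45 + 23.34) = −18141.33.
Balance: K_1 − x×(3321 − 2687) = K_2, so x = (K_1 − K_2)/(3321 − 2687) = 18141.3/634 = 28.6 km.

28.6 km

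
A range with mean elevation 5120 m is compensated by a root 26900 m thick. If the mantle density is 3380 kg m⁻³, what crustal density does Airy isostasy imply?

2840 kg m⁻³

ρ_c h = (ρ_m − ρ_c) r → ρ_c (h + r) = ρ_m r → ρ_c = ρ_m r / (h + r).
ρ_c = 3380 × 26900 m / (5120 m + 26900 m) = 2840 kg m⁻³.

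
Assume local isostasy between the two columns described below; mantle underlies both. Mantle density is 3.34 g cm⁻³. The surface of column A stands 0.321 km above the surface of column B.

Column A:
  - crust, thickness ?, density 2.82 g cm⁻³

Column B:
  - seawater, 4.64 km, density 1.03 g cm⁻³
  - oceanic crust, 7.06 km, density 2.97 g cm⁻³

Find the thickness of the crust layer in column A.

Take the compensation level at the base of the deeper column (depth z_c below the surface of column A) and equate Σ ρ_i t_i down to z_c; mantle fills any gap and the z_c terms cancel.
Column A: x×2.82 + (z_c − 0 − x)×3.34
Column B: 0.321×0 + 4.64×1.03 + 7.06×2.97 + (z_c − 0.321 − 11.7)×3.34
The z_c×3.34 term appears on both sides and cancels. Collect the known terms of each column as K = Σ(ρt)_known − 3.34 × (depth of known layers): K_A = 0 − 3.34×0 = 0; K_B = 25.7474 − 3.34×(0.321 + 11.7) = −14.40274.
Balance: K_A − x×(3.34 − 2.82) = K_B, so x = (K_A − K_B)/(3.34 − 2.82) = 14.4027/0.52 = 27.7 km.

27.7 km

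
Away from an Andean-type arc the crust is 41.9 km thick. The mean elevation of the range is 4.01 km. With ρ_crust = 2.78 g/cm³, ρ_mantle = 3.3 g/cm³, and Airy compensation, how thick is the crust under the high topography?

67.3 km

Root depth r = h ρ_c / (ρ_m − ρ_c) = 4.01 km × 2.78 / 0.52 = 21.44 km.
Total thickness = T + h + r = 41.9 km + 4.01 km + 21.44 km = 67.3 km.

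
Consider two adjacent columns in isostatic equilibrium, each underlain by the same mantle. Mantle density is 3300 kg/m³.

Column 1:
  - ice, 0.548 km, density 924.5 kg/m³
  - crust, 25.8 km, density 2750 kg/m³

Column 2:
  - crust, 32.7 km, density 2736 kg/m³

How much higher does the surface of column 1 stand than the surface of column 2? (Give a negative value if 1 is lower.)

For any compensation level in the mantle, the mantle terms cancel and isostasy reduces to e = (Σt_1 − Σt_2) − (Σ(ρt)_1 − Σ(ρt)_2) / ρ_m.
Σt_1 = 26.348 km; Σt_2 = 32.7 km; Σ(ρt)_1 = 71456.626; Σ(ρt)_2 = 89467.2 (in km·kg/m³).
e = (26.348 − 32.7) − (71456.626 − 89467.2) / 3300 = −0.894 km.

−0.894 km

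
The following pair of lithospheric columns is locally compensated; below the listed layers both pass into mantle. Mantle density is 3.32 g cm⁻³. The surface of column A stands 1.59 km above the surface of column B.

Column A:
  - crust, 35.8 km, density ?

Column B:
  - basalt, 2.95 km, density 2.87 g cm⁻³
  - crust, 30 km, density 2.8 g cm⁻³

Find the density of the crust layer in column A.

2.7 g cm⁻³

Take the compensation level at the base of the deeper column (depth z_c below the surface of column A) and equate Σ ρ_i t_i down to z_c; mantle fills any gap and the z_c terms cancel.
Column A: 35.8×ρ + (z_c − 35.8)×3.32
Column B: 1.59×0 + 2.95×2.87 + 30×2.8 + (z_c − 1.59 − 32.95)×3.32
The z_c×3.32 term appears on both sides and cancels. Collect the known terms of each column as K = Σ(ρt)_known − 3.32 × (depth of known layers): K_A = 0 − 3.32×35.8 = −118.856; K_B = 92.4665 − 3.32×(1.59 + 32.95) = −22.2063.
Balance: K_A + 35.8×ρ = K_B, so ρ = (K_B − K_A)/35.8 = 96.6497/35.8 = 2.7 g cm⁻³.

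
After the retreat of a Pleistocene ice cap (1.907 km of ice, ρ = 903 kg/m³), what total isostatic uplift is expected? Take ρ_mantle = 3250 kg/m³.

0.53 km

Removing the load lets mantle flow back in; uplift u satisfies ρ_ice t = ρ_m u.
u = t ρ_ice/ρ_m = 1.907 km × 903/3250 = 0.53 km.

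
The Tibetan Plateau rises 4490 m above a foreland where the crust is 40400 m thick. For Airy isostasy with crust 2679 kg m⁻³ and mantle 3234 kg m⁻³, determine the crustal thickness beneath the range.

Root depth r = h ρ_c / (ρ_m − ρ_c) = 4490 m × 2679 / 555 = 21670 m.
Total thickness = T + h + r = 40400 m + 4490 m + 21670 m = 66600 m.

66600 m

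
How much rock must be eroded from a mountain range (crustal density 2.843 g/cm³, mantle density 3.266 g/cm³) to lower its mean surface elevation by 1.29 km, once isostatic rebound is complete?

Net drop Δ = e − u = e − e ρ_c/ρ_m = e (ρ_m − ρ_c)/ρ_m.
e = Δ ρ_m/(ρ_m − ρ_c) = 1.29 km × 3.266/0.423 = 9.96 km.

9.96 km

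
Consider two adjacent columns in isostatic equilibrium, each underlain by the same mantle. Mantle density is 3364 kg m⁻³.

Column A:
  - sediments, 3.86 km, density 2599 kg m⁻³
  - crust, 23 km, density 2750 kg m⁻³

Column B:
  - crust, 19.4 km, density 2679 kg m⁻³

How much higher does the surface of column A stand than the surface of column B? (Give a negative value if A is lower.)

For any compensation level in the mantle, the mantle terms cancel and isostasy reduces to e = (Σt_A − Σt_B) − (Σ(ρt)_A − Σ(ρt)_B) / ρ_m.
Σt_A = 26.86 km; Σt_B = 19.4 km; Σ(ρt)_A = 73282.14; Σ(ρt)_B = 51972.6 (in km·kg m⁻³).
e = (26.86 − 19.4) − (73282.14 − 51972.6) / 3364 = 1.13 km.

1.13 km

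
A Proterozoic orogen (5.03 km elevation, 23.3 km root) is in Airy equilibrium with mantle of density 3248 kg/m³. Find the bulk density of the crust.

ρ_c h = (ρ_m − ρ_c) r → ρ_c (h + r) = ρ_m r → ρ_c = ρ_m r / (h + r).
ρ_c = 3248 × 23.3 km / (5.03 km + 23.3 km) = 2670 kg/m³.

2670 kg/m³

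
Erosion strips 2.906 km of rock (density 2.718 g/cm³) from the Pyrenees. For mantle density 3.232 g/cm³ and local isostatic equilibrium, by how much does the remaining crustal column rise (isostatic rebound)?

Unloading: uplift u = e ρ_c/ρ_m = 2.906 km × 2.718/3.232 = 2.44 km.

2.44 km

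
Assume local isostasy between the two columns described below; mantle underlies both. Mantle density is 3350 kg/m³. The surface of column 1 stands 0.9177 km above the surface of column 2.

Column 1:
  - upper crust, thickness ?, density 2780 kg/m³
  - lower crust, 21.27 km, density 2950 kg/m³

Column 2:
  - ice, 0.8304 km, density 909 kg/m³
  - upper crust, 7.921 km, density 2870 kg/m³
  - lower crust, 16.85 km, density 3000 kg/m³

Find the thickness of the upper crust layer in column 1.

Take the compensation level at the base of the deeper column (depth z_c below the surface of column 1) and equate Σ ρ_i t_i down to z_c; mantle fills any gap and the z_c terms cancel.
Column 1: x×2780 + 21.27×2950 + (z_c − 21.27 − x)×3350
Column 2: 0.9177×0 + 0.8304×909 + 7.921×2870 + 16.85×3000 + (z_c − 0.9177 − 25.6014)×3350
The z_c×3350 term appears on both sides and cancels. Collect the known terms of each column as K = Σ(ρt)_known − 3350 × (depth of known layers): K_1 = 62746.5 − 3350×21.27 = −8508; K_2 = 74038.1036 − 3350×(0.9177 + 25.6014) = −14800.8814.
Balance: K_1 − x×(3350 − 2780) = K_2, so x = (K_1 − K_2)/(3350 − 2780) = 6292.88/570 = 11 km.

11 km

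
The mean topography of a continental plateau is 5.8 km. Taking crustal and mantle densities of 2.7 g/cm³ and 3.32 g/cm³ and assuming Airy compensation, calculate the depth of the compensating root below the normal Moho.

25.3 km

Equating mass per unit area of the two columns: the weight of the topography is balanced by the buoyancy of the root, ρ_c h = (ρ_m − ρ_c) r.
r = h · ρ_c / (ρ_m − ρ_c) = 5.8 km × 2.7 / (3.32 − 2.7) = 25.3 km.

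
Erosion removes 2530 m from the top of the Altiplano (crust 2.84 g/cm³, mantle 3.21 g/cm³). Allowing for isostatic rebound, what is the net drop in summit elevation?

292 m

Rebound u = e ρ_c/ρ_m = 2530 m × 2.84/3.21 = 2238 m.
Net surface drop = e − u = 2530 m − 2238 m = e (ρ_m − ρ_c)/ρ_m = 292 m.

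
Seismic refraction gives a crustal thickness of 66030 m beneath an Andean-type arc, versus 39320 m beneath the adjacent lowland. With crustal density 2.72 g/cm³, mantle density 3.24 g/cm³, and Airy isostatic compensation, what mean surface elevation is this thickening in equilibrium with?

Excess crust Δ = 66030 m − 39320 m = 26710 m, split between elevation h and root r with h + r = Δ.
Airy balance ρ_c h = (ρ_m − ρ_c) r gives r = h ρ_c/(ρ_m − ρ_c), so h (1 + ρ_c/(ρ_m − ρ_c)) = Δ, i.e. h = Δ (ρ_m − ρ_c)/ρ_m.
h = 26710 m × 0.52/3.24 = 4290 m.

4290 m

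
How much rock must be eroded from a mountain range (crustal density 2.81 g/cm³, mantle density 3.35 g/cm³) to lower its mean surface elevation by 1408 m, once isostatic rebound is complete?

Net drop Δ = e − u = e − e ρ_c/ρ_m = e (ρ_m − ρ_c)/ρ_m.
e = Δ ρ_m/(ρ_m − ρ_c) = 1408 m × 3.35/0.54 = 8730 m.

8730 m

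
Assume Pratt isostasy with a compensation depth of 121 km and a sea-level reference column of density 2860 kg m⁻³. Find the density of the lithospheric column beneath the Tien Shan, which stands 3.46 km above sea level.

Pratt balance: ρ_ref D = ρ (D + h).
ρ = ρ_ref D/(D + h) = 2860 × 121 km/(121 km + 3.46 km) = 2780 kg m⁻³.

2780 kg m⁻³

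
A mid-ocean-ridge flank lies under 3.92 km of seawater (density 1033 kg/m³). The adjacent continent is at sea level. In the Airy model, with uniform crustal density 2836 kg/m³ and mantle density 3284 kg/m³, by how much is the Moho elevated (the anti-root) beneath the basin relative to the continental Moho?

Balancing pressure at the compensation depth: replacing crust with seawater at the top is compensated by replacing crust with mantle at the base: d (ρ_c − ρ_w) = a (ρ_m − ρ_c).
a = d (ρ_c − ρ_w)/(ρ_m − ρ_c) = 3.92 km × 1803/448 = 15.8 km.

15.8 km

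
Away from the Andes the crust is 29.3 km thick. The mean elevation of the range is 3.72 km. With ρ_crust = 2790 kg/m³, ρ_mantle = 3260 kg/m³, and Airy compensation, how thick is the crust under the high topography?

55.1 km

Root depth r = h ρ_c / (ρ_m − ρ_c) = 3.72 km × 2790 / 470 = 22.08 km.
Total thickness = T + h + r = 29.3 km + 3.72 km + 22.08 km = 55.1 km.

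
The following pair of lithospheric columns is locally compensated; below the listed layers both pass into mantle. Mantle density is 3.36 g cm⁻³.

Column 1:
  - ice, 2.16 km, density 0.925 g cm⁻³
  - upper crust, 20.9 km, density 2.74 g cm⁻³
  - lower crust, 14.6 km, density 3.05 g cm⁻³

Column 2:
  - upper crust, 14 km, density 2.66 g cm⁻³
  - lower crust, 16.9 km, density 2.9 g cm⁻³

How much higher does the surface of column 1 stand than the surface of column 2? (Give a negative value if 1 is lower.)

1.54 km

For any compensation level in the mantle, the mantle terms cancel and isostasy reduces to e = (Σt_1 − Σt_2) − (Σ(ρt)_1 − Σ(ρt)_2) / ρ_m.
Σt_1 = 37.66 km; Σt_2 = 30.9 km; Σ(ρt)_1 = 103.794; Σ(ρt)_2 = 86.25 (in km·g cm⁻³).
e = (37.66 − 30.9) − (103.794 − 86.25) / 3.36 = 1.54 km.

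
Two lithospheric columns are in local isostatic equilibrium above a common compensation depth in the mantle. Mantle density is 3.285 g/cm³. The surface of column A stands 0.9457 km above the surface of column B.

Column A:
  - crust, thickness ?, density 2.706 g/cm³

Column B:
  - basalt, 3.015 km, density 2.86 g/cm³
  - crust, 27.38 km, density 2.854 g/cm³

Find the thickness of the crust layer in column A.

28 km

Take the compensation level at the base of the deeper column (depth z_c below the surface of column A) and equate Σ ρ_i t_i down to z_c; mantle fills any gap and the z_c terms cancel.
Column A: x×2.706 + (z_c − 0 − x)×3.285
Column B: 0.9457×0 + 3.015×2.86 + 27.38×2.854 + (z_c − 0.9457 − 30.395)×3.285
The z_c×3.285 term appears on both sides and cancels. Collect the known terms of each column as K = Σ(ρt)_known − 3.285 × (depth of known layers): K_A = 0 − 3.285×0 = 0; K_B = 86.76542 − 3.285×(0.9457 + 30.395) = −16.1887795.
Balance: K_A − x×(3.285 − 2.706) = K_B, so x = (K_A − K_B)/(3.285 − 2.706) = 16.1888/0.579 = 28 km.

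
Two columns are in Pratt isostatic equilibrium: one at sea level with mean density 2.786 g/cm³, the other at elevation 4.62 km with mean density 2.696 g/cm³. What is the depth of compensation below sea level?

ρ_ref D = ρ (D + h) → D (ρ_ref − ρ) = ρ h.
D = ρ h/(ρ_ref − ρ) = 2.696 × 4.62 km/(2.786 − 2.696) = 138 km.

138 km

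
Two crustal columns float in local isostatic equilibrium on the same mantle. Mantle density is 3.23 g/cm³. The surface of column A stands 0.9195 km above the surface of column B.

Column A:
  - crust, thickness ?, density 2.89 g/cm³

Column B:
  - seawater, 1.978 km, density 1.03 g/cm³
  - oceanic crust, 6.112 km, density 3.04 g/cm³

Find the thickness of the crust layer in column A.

24.9 km

Take the compensation level at the base of the deeper column (depth z_c below the surface of column A) and equate Σ ρ_i t_i down to z_c; mantle fills any gap and the z_c terms cancel.
Column A: x×2.89 + (z_c − 0 − x)×3.23
Column B: 0.9195×0 + 1.978×1.03 + 6.112×3.04 + (z_c − 0.9195 − 8.09)×3.23
The z_c×3.23 term appears on both sides and cancels. Collect the known terms of each column as K = Σ(ρt)_known − 3.23 × (depth of known layers): K_A = 0 − 3.23×0 = 0; K_B = 20.61782 − 3.23×(0.9195 + 8.09) = −8.482865.
Balance: K_A − x×(3.23 − 2.89) = K_B, so x = (K_A − K_B)/(3.23 − 2.89) = 8.48287/0.34 = 24.9 km.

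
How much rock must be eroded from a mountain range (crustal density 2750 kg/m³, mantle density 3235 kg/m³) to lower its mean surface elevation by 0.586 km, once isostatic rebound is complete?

Net drop Δ = e − u = e − e ρ_c/ρ_m = e (ρ_m − ρ_c)/ρ_m.
e = Δ ρ_m/(ρ_m − ρ_c) = 0.586 km × 3235/485 = 3.91 km.

3.91 km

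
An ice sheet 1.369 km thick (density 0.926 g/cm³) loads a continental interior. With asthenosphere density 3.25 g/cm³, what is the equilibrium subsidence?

0.39 km

Isostatic balance requires: the ice load ρ_ice t is balanced by mantle displaced below, ρ_m s.
s = t ρ_ice / ρ_m = 1.369 km × 0.926/3.25 = 0.39 km.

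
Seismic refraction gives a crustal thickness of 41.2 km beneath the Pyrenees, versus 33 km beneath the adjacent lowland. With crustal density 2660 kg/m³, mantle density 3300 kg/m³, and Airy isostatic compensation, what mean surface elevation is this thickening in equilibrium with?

Excess crust Δ = 41.2 km − 33 km = 8.2 km, split between elevation h and root r with h + r = Δ.
Airy balance ρ_c h = (ρ_m − ρ_c) r gives r = h ρ_c/(ρ_m − ρ_c), so h (1 + ρ_c/(ρ_m − ρ_c)) = Δ, i.e. h = Δ (ρ_m − ρ_c)/ρ_m.
h = 8.2 km × 640/3300 = 1.59 km.

1.59 km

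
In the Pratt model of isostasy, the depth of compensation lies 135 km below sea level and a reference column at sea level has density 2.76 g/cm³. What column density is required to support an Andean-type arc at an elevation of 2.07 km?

2.72 g/cm³

Pratt balance: ρ_ref D = ρ (D + h).
ρ = ρ_ref D/(D + h) = 2.76 × 135 km/(135 km + 2.07 km) = 2.72 g/cm³.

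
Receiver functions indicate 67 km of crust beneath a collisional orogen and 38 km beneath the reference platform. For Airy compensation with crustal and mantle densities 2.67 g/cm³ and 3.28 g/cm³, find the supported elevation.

Excess crust Δ = 67 km − 38 km = 29 km, split between elevation h and root r with h + r = Δ.
Airy balance ρ_c h = (ρ_m − ρ_c) r gives r = h ρ_c/(ρ_m − ρ_c), so h (1 + ρ_c/(ρ_m − ρ_c)) = Δ, i.e. h = Δ (ρ_m − ρ_c)/ρ_m.
h = 29 km × 0.61/3.28 = 5.39 km.

5.39 km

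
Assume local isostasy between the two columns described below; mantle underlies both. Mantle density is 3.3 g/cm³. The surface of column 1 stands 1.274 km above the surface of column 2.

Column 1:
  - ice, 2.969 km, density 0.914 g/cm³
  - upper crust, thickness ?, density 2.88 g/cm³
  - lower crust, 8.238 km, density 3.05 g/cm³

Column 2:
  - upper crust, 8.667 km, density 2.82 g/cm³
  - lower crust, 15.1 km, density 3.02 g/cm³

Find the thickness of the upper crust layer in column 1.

8.21 km

Take the compensation level at the base of the deeper column (depth z_c below the surface of column 1) and equate Σ ρ_i t_i down to z_c; mantle fills any gap and the z_c terms cancel.
Column 1: 2.969×0.914 + x×2.88 + 8.238×3.05 + (z_c − 11.207 − x)×3.3
Column 2: 1.274×0 + 8.667×2.82 + 15.1×3.02 + (z_c − 1.274 − 23.767)×3.3
The z_c×3.3 term appears on both sides and cancels. Collect the known terms of each column as K = Σ(ρt)_known − 3.3 × (depth of known layers): K_1 = 27.839566 − 3.3×11.207 = −9.143534; K_2 = 70.04294 − 3.3×(1.274 + 23.767) = −12.59236.
Balance: K_1 − x×(3.3 − 2.88) = K_2, so x = (K_1 − K_2)/(3.3 − 2.88) = 3.44883/0.42 = 8.21 km.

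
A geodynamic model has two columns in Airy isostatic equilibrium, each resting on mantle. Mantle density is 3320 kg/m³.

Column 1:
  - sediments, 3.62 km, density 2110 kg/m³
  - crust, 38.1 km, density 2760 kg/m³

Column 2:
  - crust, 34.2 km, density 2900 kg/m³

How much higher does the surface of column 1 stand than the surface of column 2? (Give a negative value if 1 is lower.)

3.42 km

For any compensation level in the mantle, the mantle terms cancel and isostasy reduces to e = (Σt_1 − Σt_2) − (Σ(ρt)_1 − Σ(ρt)_2) / ρ_m.
Σt_1 = 41.72 km; Σt_2 = 34.2 km; Σ(ρt)_1 = 112794.2; Σ(ρt)_2 = 99180 (in km·kg/m³).
e = (41.72 − 34.2) − (112794.2 − 99180) / 3320 = 3.42 km.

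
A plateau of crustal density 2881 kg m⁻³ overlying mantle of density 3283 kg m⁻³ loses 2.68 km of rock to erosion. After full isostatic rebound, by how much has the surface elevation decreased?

Rebound u = e ρ_c/ρ_m = 2.68 km × 2881/3283 = 2.352 km.
Net surface drop = e − u = 2.68 km − 2.352 km = e (ρ_m − ρ_c)/ρ_m = 0.328 km.

0.328 km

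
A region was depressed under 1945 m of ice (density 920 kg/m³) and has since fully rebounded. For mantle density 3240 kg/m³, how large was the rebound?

Removing the load lets mantle flow back in; uplift u satisfies ρ_ice t = ρ_m u.
u = t ρ_ice/ρ_m = 1945 m × 920/3240 = 552 m.

552 m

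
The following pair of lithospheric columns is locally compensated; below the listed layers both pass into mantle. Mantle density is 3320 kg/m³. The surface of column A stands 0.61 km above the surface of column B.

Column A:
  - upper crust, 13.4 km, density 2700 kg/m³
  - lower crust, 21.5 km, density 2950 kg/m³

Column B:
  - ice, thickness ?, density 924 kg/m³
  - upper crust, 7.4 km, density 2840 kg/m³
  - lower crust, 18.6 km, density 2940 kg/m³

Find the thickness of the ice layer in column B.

1.51 km

Take the compensation level at the base of the deeper column (depth z_c below the surface of column A) and equate Σ ρ_i t_i down to z_c; mantle fills any gap and the z_c terms cancel.
Column A: 13.4×2700 + 21.5×2950 + (z_c − 34.9)×3320
Column B: 0.61×0 + x×924 + 7.4×2840 + 18.6×2940 + (z_c − 0.61 − 26 − x)×3320
The z_c×3320 term appears on both sides and cancels. Collect the known terms of each column as K = Σ(ρt)_known − 3320 × (depth of known layers): K_A = 99605 − 3320×34.9 = −16263; K_B = 75700 − 3320×(0.61 + 26) = −12645.2.
Balance: K_A = K_B − x×(3320 − 924), so x = (K_B − K_A)/(3320 − 924) = 3617.8/2396 = 1.51 km.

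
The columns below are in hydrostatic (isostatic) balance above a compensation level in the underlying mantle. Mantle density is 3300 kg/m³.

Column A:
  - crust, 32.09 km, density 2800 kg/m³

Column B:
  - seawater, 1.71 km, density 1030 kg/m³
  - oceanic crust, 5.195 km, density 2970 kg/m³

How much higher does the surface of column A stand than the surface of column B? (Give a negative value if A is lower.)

For any compensation level in the mantle, the mantle terms cancel and isostasy reduces to e = (Σt_A − Σt_B) − (Σ(ρt)_A − Σ(ρt)_B) / ρ_m.
Σt_A = 32.09 km; Σt_B = 6.905 km; Σ(ρt)_A = 89852; Σ(ρt)_B = 17190.45 (in km·kg/m³).
e = (32.09 − 6.905) − (89852 − 17190.45) / 3300 = 3.17 km.

3.17 km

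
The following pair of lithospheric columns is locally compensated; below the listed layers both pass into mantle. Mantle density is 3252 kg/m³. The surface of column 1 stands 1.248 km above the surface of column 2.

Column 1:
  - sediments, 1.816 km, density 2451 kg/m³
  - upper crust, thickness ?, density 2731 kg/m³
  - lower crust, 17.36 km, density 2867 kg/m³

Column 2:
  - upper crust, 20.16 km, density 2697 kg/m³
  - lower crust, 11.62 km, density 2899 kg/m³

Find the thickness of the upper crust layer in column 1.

Take the compensation level at the base of the deeper column (depth z_c below the surface of column 1) and equate Σ ρ_i t_i down to z_c; mantle fills any gap and the z_c terms cancel.
Column 1: 1.816×2451 + x×2731 + 17.36×2867 + (z_c − 19.176 − x)×3252
Column 2: 1.248×0 + 20.16×2697 + 11.62×2899 + (z_c − 1.248 − 31.78)×3252
The z_c×3252 term appears on both sides and cancels. Collect the known terms of each column as K = Σ(ρt)_known − 3252 × (depth of known layers): K_1 = 54222.136 − 3252×19.176 = −8138.216; K_2 = 88057.9 − 3252×(1.248 + 31.78) = −19349.156.
Balance: K_1 − x×(3252 − 2731) = K_2, so x = (K_1 − K_2)/(3252 − 2731) = 11210.9/521 = 21.5 km.

21.5 km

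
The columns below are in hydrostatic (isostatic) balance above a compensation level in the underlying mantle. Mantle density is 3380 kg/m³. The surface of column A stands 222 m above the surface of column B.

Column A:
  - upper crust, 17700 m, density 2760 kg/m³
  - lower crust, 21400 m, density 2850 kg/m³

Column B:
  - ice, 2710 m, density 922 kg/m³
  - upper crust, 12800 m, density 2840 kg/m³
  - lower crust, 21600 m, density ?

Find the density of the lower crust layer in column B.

3010 kg/m³

Take the compensation level at the base of the deeper column (depth z_c below the surface of column A) and equate Σ ρ_i t_i down to z_c; mantle fills any gap and the z_c terms cancel.
Column A: 17700×2760 + 21400×2850 + (z_c − 39100)×3380
Column B: 222×0 + 2710×922 + 12800×2840 + 21600×ρ + (z_c − 222 − 37110)×3380
The z_c×3380 term appears on both sides and cancels. Collect the known terms of each column as K = Σ(ρt)_known − 3380 × (depth of known layers): K_A = 109842000 − 3380×39100 = −22316000; K_B = 38850620 − 3380×(222 + 37110) = −87331540.
Balance: K_A = K_B + 21600×ρ, so ρ = (K_A − K_B)/21600 = 65015500/21600 = 3010 kg/m³.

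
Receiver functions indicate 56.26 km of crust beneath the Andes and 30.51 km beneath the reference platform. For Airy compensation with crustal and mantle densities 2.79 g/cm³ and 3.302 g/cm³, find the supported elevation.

Excess crust Δ = 56.26 km − 30.51 km = 25.75 km, split between elevation h and root r with h + r = Δ.
Airy balance ρ_c h = (ρ_m − ρ_c) r gives r = h ρ_c/(ρ_m − ρ_c), so h (1 + ρ_c/(ρ_m − ρ_c)) = Δ, i.e. h = Δ (ρ_m − ρ_c)/ρ_m.
h = 25.75 km × 0.512/3.302 = 3.99 km.

3.99 km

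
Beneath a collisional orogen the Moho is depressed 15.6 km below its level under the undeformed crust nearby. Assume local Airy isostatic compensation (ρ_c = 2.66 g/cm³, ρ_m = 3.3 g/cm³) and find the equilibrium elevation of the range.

Balancing pressure at the compensation depth: ρ_c h = (ρ_m − ρ_c) r.
h = r (ρ_m − ρ_c) / ρ_c = 15.6 km × (3.3 − 2.66) / 2.66 = 3.75 km.

3.75 km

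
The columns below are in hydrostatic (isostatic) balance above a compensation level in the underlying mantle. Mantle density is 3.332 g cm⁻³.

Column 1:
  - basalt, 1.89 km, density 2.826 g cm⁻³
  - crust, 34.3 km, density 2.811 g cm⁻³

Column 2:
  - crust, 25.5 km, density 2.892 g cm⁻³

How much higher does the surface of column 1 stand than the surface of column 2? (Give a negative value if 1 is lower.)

2.28 km

For any compensation level in the mantle, the mantle terms cancel and isostasy reduces to e = (Σt_1 − Σt_2) − (Σ(ρt)_1 − Σ(ρt)_2) / ρ_m.
Σt_1 = 36.19 km; Σt_2 = 25.5 km; Σ(ρt)_1 = 101.75844; Σ(ρt)_2 = 73.746 (in km·g cm⁻³).
e = (36.19 − 25.5) − (101.75844 − 73.746) / 3.332 = 2.28 km.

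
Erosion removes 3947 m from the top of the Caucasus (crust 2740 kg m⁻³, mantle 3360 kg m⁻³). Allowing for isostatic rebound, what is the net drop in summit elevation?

728 m

Rebound u = e ρ_c/ρ_m = 3947 m × 2740/3360 = 3219 m.
Net surface drop = e − u = 3947 m − 3219 m = e (ρ_m − ρ_c)/ρ_m = 728 m.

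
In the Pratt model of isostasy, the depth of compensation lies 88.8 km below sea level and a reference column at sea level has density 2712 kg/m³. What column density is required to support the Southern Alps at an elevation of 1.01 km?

Pratt balance: ρ_ref D = ρ (D + h).
ρ = ρ_ref D/(D + h) = 2712 × 88.8 km/(88.8 km + 1.01 km) = 2680 kg/m³.

2680 kg/m³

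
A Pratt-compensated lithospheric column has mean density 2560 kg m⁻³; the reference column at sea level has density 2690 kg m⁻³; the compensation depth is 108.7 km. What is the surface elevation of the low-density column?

ρ_ref D = ρ (D + h) → h = D (ρ_ref − ρ)/ρ.
h = 108.7 km × (2690 − 2560)/2560 = 5.52 km.

5.52 km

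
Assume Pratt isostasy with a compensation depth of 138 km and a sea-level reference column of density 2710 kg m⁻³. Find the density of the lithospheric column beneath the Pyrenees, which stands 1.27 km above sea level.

Pratt balance: ρ_ref D = ρ (D + h).
ρ = ρ_ref D/(D + h) = 2710 × 138 km/(138 km + 1.27 km) = 2690 kg m⁻³.

2690 kg m⁻³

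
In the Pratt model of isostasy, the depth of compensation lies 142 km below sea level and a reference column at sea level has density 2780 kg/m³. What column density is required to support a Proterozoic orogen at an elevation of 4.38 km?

Pratt balance: ρ_ref D = ρ (D + h).
ρ = ρ_ref D/(D + h) = 2780 × 142 km/(142 km + 4.38 km) = 2700 kg/m³.

2700 kg/m³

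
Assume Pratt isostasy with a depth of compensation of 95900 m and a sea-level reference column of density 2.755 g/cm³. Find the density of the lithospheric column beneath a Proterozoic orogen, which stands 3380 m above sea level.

2.66 g/cm³

Pratt balance: ρ_ref D = ρ (D + h).
ρ = ρ_ref D/(D + h) = 2.755 × 95900 m/(95900 m + 3380 m) = 2.66 g/cm³.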